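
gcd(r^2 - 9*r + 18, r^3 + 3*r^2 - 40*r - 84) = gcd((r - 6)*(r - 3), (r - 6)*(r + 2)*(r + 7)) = r - 6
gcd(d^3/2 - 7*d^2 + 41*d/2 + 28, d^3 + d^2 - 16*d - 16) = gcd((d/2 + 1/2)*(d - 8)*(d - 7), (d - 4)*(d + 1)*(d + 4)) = d + 1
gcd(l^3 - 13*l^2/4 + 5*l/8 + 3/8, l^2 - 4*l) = 1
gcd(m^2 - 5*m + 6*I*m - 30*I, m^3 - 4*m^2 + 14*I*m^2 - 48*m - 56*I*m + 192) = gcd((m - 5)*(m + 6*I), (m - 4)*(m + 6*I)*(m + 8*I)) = m + 6*I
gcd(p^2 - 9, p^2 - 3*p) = p - 3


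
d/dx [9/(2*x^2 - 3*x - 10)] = 9*(3 - 4*x)/(-2*x^2 + 3*x + 10)^2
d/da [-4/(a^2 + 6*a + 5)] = 8*(a + 3)/(a^2 + 6*a + 5)^2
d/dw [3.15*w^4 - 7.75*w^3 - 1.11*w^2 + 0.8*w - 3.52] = 12.6*w^3 - 23.25*w^2 - 2.22*w + 0.8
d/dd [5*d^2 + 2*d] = 10*d + 2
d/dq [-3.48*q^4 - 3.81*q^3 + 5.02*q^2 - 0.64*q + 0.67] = -13.92*q^3 - 11.43*q^2 + 10.04*q - 0.64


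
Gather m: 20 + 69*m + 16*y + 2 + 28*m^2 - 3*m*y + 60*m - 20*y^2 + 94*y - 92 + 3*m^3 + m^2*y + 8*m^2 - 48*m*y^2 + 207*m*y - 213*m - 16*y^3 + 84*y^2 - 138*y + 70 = 3*m^3 + m^2*(y + 36) + m*(-48*y^2 + 204*y - 84) - 16*y^3 + 64*y^2 - 28*y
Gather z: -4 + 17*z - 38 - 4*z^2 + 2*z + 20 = -4*z^2 + 19*z - 22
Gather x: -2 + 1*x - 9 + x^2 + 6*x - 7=x^2 + 7*x - 18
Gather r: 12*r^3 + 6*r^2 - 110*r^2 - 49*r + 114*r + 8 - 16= 12*r^3 - 104*r^2 + 65*r - 8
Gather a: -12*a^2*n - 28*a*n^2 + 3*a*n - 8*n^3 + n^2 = -12*a^2*n + a*(-28*n^2 + 3*n) - 8*n^3 + n^2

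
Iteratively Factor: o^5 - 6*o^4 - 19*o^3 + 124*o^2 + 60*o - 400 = (o - 5)*(o^4 - o^3 - 24*o^2 + 4*o + 80) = (o - 5)*(o - 2)*(o^3 + o^2 - 22*o - 40) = (o - 5)^2*(o - 2)*(o^2 + 6*o + 8) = (o - 5)^2*(o - 2)*(o + 4)*(o + 2)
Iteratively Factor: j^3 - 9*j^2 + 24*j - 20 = (j - 5)*(j^2 - 4*j + 4) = (j - 5)*(j - 2)*(j - 2)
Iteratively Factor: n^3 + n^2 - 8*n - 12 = (n - 3)*(n^2 + 4*n + 4) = (n - 3)*(n + 2)*(n + 2)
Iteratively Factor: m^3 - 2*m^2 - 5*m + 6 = (m - 1)*(m^2 - m - 6) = (m - 1)*(m + 2)*(m - 3)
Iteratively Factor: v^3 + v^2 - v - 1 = (v + 1)*(v^2 - 1) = (v - 1)*(v + 1)*(v + 1)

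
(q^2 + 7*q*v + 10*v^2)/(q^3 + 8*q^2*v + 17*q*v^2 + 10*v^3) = 1/(q + v)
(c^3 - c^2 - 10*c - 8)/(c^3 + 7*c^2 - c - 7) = (c^2 - 2*c - 8)/(c^2 + 6*c - 7)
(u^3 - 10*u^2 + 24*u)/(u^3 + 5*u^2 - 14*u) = (u^2 - 10*u + 24)/(u^2 + 5*u - 14)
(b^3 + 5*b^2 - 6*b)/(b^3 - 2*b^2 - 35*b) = (-b^2 - 5*b + 6)/(-b^2 + 2*b + 35)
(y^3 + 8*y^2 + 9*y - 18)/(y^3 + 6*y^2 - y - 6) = (y + 3)/(y + 1)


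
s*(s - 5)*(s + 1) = s^3 - 4*s^2 - 5*s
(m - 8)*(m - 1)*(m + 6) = m^3 - 3*m^2 - 46*m + 48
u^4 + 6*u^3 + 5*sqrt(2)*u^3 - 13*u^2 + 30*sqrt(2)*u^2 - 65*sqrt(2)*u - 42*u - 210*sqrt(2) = (u - 3)*(u + 2)*(u + 7)*(u + 5*sqrt(2))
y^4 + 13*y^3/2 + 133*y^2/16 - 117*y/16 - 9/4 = (y - 3/4)*(y + 1/4)*(y + 3)*(y + 4)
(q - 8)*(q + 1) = q^2 - 7*q - 8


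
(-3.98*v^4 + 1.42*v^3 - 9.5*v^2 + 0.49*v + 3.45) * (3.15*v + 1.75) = -12.537*v^5 - 2.492*v^4 - 27.44*v^3 - 15.0815*v^2 + 11.725*v + 6.0375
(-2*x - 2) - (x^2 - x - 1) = -x^2 - x - 1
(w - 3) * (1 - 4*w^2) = -4*w^3 + 12*w^2 + w - 3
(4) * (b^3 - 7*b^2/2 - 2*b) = 4*b^3 - 14*b^2 - 8*b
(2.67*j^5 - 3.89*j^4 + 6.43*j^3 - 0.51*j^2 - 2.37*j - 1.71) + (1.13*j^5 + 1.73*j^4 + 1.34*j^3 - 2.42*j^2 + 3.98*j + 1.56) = 3.8*j^5 - 2.16*j^4 + 7.77*j^3 - 2.93*j^2 + 1.61*j - 0.15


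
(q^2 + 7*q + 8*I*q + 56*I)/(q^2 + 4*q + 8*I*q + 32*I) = (q + 7)/(q + 4)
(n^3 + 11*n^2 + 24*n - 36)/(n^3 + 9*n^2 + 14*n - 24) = (n + 6)/(n + 4)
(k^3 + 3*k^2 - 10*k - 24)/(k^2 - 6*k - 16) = (k^2 + k - 12)/(k - 8)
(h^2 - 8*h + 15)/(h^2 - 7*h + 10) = (h - 3)/(h - 2)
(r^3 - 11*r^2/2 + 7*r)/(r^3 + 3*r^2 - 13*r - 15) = r*(2*r^2 - 11*r + 14)/(2*(r^3 + 3*r^2 - 13*r - 15))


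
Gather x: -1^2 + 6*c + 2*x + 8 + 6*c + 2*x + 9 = 12*c + 4*x + 16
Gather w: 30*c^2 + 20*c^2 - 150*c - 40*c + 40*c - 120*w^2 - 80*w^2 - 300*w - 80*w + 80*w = 50*c^2 - 150*c - 200*w^2 - 300*w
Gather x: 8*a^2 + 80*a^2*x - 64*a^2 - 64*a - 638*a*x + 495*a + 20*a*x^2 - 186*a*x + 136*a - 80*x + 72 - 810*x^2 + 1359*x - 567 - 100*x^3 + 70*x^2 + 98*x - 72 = -56*a^2 + 567*a - 100*x^3 + x^2*(20*a - 740) + x*(80*a^2 - 824*a + 1377) - 567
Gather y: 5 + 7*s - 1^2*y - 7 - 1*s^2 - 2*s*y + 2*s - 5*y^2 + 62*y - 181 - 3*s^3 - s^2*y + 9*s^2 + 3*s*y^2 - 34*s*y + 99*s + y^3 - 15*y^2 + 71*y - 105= -3*s^3 + 8*s^2 + 108*s + y^3 + y^2*(3*s - 20) + y*(-s^2 - 36*s + 132) - 288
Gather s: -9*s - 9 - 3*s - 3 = -12*s - 12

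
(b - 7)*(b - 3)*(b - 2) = b^3 - 12*b^2 + 41*b - 42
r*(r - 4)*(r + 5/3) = r^3 - 7*r^2/3 - 20*r/3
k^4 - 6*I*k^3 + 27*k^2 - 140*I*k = k*(k - 7*I)*(k - 4*I)*(k + 5*I)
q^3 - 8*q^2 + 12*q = q*(q - 6)*(q - 2)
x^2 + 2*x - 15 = (x - 3)*(x + 5)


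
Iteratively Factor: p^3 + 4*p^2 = (p)*(p^2 + 4*p) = p*(p + 4)*(p)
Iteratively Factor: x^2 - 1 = (x + 1)*(x - 1)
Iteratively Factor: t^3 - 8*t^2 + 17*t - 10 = (t - 1)*(t^2 - 7*t + 10) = (t - 5)*(t - 1)*(t - 2)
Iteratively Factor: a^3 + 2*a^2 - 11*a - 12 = (a - 3)*(a^2 + 5*a + 4) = (a - 3)*(a + 4)*(a + 1)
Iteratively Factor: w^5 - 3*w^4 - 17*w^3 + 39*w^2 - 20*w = (w)*(w^4 - 3*w^3 - 17*w^2 + 39*w - 20) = w*(w - 5)*(w^3 + 2*w^2 - 7*w + 4) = w*(w - 5)*(w + 4)*(w^2 - 2*w + 1) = w*(w - 5)*(w - 1)*(w + 4)*(w - 1)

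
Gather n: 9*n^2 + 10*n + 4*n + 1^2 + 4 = 9*n^2 + 14*n + 5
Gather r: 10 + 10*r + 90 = 10*r + 100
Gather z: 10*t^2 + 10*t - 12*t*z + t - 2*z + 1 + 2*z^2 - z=10*t^2 + 11*t + 2*z^2 + z*(-12*t - 3) + 1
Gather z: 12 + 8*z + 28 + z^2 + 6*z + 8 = z^2 + 14*z + 48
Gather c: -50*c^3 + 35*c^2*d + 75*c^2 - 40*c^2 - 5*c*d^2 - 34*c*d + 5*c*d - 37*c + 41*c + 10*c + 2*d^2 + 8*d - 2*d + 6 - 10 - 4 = -50*c^3 + c^2*(35*d + 35) + c*(-5*d^2 - 29*d + 14) + 2*d^2 + 6*d - 8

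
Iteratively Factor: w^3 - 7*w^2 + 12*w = (w - 3)*(w^2 - 4*w) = (w - 4)*(w - 3)*(w)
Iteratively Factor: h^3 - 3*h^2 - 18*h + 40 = (h - 2)*(h^2 - h - 20) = (h - 5)*(h - 2)*(h + 4)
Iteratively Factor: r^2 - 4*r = (r)*(r - 4)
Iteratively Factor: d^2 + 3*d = (d + 3)*(d)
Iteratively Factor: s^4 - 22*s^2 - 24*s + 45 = (s + 3)*(s^3 - 3*s^2 - 13*s + 15) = (s + 3)^2*(s^2 - 6*s + 5) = (s - 5)*(s + 3)^2*(s - 1)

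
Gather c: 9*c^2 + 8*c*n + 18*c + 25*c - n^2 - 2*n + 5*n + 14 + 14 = 9*c^2 + c*(8*n + 43) - n^2 + 3*n + 28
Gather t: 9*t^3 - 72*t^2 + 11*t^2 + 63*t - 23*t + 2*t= 9*t^3 - 61*t^2 + 42*t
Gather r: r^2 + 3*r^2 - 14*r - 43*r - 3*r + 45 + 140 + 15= 4*r^2 - 60*r + 200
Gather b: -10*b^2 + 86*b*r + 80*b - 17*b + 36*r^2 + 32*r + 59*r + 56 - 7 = -10*b^2 + b*(86*r + 63) + 36*r^2 + 91*r + 49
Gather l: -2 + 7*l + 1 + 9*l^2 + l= 9*l^2 + 8*l - 1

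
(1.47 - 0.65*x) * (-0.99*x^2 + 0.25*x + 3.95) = 0.6435*x^3 - 1.6178*x^2 - 2.2*x + 5.8065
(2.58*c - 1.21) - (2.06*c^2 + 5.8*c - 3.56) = -2.06*c^2 - 3.22*c + 2.35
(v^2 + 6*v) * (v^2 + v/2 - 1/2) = v^4 + 13*v^3/2 + 5*v^2/2 - 3*v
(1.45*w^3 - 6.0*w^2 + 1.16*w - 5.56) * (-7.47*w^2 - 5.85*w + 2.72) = -10.8315*w^5 + 36.3375*w^4 + 30.3788*w^3 + 18.4272*w^2 + 35.6812*w - 15.1232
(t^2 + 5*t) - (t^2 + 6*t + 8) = -t - 8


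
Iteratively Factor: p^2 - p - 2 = (p + 1)*(p - 2)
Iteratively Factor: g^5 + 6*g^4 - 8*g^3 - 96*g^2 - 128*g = (g + 4)*(g^4 + 2*g^3 - 16*g^2 - 32*g) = (g + 4)^2*(g^3 - 2*g^2 - 8*g) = g*(g + 4)^2*(g^2 - 2*g - 8) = g*(g + 2)*(g + 4)^2*(g - 4)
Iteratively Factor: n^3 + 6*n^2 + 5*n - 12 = (n + 4)*(n^2 + 2*n - 3) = (n + 3)*(n + 4)*(n - 1)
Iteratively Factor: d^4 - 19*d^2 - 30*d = (d - 5)*(d^3 + 5*d^2 + 6*d) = (d - 5)*(d + 3)*(d^2 + 2*d) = d*(d - 5)*(d + 3)*(d + 2)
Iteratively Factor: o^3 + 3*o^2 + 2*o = (o)*(o^2 + 3*o + 2) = o*(o + 1)*(o + 2)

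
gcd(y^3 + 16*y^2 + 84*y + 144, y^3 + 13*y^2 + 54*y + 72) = y^2 + 10*y + 24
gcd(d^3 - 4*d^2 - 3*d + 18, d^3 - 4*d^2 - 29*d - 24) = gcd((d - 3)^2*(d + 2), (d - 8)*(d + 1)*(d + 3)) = 1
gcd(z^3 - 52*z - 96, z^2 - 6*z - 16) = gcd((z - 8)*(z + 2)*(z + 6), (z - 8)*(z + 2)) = z^2 - 6*z - 16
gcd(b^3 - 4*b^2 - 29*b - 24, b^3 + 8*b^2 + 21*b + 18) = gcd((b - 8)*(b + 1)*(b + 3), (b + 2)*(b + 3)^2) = b + 3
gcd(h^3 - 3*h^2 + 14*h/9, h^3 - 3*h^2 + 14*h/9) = h^3 - 3*h^2 + 14*h/9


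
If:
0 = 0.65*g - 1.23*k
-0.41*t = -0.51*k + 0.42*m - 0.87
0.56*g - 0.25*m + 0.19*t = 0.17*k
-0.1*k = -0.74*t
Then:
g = 1.52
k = 0.80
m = 2.94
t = 0.11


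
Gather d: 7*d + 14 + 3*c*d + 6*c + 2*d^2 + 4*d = 6*c + 2*d^2 + d*(3*c + 11) + 14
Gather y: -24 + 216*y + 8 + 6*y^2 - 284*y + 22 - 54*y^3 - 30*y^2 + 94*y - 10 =-54*y^3 - 24*y^2 + 26*y - 4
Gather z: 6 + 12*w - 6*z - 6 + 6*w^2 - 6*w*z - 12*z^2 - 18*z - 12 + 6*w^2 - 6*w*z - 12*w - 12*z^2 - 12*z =12*w^2 - 24*z^2 + z*(-12*w - 36) - 12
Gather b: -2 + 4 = 2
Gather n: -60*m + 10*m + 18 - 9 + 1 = 10 - 50*m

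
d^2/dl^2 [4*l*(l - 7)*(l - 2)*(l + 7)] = 48*l^2 - 48*l - 392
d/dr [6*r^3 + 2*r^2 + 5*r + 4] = 18*r^2 + 4*r + 5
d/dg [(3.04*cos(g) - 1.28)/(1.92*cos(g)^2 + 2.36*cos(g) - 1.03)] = (5.8368*cos(g)^2 - 4.9152*cos(g) + 0.1104)*sin(g)/(3.6864*cos(g)^4 + 9.0624*cos(g)^3 + 1.6144*cos(g)^2 - 4.8616*cos(g) + 1.0609)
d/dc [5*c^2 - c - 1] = 10*c - 1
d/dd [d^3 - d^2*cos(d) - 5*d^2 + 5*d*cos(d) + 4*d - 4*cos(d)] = d^2*sin(d) + 3*d^2 - 5*d*sin(d) - 2*d*cos(d) - 10*d + 4*sin(d) + 5*cos(d) + 4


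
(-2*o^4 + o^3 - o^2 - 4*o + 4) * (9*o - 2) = -18*o^5 + 13*o^4 - 11*o^3 - 34*o^2 + 44*o - 8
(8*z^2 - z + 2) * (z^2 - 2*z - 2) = 8*z^4 - 17*z^3 - 12*z^2 - 2*z - 4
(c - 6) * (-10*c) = -10*c^2 + 60*c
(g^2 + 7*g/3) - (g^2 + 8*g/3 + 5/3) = -g/3 - 5/3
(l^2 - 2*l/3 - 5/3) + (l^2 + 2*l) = 2*l^2 + 4*l/3 - 5/3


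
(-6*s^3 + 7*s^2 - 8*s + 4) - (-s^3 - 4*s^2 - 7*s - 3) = -5*s^3 + 11*s^2 - s + 7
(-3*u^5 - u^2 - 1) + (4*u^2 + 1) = -3*u^5 + 3*u^2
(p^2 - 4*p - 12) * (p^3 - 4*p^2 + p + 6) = p^5 - 8*p^4 + 5*p^3 + 50*p^2 - 36*p - 72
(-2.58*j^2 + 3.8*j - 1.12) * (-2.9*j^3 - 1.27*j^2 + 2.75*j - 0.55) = 7.482*j^5 - 7.7434*j^4 - 8.673*j^3 + 13.2914*j^2 - 5.17*j + 0.616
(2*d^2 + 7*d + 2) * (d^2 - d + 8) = 2*d^4 + 5*d^3 + 11*d^2 + 54*d + 16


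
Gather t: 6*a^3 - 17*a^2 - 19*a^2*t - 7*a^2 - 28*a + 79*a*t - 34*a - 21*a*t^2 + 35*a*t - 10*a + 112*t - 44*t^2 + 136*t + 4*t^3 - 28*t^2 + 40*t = 6*a^3 - 24*a^2 - 72*a + 4*t^3 + t^2*(-21*a - 72) + t*(-19*a^2 + 114*a + 288)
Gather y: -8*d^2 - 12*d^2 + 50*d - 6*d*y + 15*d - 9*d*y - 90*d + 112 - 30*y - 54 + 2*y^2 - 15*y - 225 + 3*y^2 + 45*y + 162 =-20*d^2 - 15*d*y - 25*d + 5*y^2 - 5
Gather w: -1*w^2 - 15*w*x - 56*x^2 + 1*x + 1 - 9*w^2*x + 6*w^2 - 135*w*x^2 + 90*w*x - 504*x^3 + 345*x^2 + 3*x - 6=w^2*(5 - 9*x) + w*(-135*x^2 + 75*x) - 504*x^3 + 289*x^2 + 4*x - 5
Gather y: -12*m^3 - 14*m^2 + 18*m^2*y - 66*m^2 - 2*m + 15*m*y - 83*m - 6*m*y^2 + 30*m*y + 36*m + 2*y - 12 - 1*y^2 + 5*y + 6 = -12*m^3 - 80*m^2 - 49*m + y^2*(-6*m - 1) + y*(18*m^2 + 45*m + 7) - 6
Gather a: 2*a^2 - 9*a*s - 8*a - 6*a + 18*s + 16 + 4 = 2*a^2 + a*(-9*s - 14) + 18*s + 20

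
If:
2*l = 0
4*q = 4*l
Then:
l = 0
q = 0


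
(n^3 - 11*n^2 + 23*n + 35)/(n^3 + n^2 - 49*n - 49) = (n - 5)/(n + 7)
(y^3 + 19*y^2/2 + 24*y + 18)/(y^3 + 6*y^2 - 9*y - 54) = (y^2 + 7*y/2 + 3)/(y^2 - 9)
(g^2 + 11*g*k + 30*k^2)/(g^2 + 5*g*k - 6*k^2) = (g + 5*k)/(g - k)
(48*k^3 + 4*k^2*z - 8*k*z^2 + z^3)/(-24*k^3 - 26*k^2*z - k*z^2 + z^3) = (-8*k^2 - 2*k*z + z^2)/(4*k^2 + 5*k*z + z^2)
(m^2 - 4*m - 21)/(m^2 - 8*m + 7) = (m + 3)/(m - 1)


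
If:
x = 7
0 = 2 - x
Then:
No Solution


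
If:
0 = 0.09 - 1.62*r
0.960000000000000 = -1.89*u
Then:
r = 0.06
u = -0.51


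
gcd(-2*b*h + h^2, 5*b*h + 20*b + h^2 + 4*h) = 1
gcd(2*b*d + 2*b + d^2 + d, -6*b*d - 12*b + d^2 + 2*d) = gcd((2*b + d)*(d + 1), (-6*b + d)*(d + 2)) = 1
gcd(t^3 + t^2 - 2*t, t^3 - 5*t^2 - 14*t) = t^2 + 2*t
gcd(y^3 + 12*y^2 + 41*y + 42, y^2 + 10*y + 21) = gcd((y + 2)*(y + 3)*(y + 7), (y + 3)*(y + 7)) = y^2 + 10*y + 21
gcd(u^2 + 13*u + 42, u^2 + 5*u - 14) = u + 7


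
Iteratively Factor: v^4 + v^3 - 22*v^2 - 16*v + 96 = (v - 4)*(v^3 + 5*v^2 - 2*v - 24) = (v - 4)*(v - 2)*(v^2 + 7*v + 12) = (v - 4)*(v - 2)*(v + 4)*(v + 3)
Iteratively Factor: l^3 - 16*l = (l)*(l^2 - 16) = l*(l + 4)*(l - 4)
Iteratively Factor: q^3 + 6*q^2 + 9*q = (q + 3)*(q^2 + 3*q) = q*(q + 3)*(q + 3)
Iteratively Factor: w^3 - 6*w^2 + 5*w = (w - 5)*(w^2 - w) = (w - 5)*(w - 1)*(w)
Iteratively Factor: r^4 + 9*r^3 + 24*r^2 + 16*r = (r + 1)*(r^3 + 8*r^2 + 16*r) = r*(r + 1)*(r^2 + 8*r + 16) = r*(r + 1)*(r + 4)*(r + 4)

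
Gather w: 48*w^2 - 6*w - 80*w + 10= 48*w^2 - 86*w + 10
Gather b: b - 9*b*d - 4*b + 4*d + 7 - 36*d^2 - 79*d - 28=b*(-9*d - 3) - 36*d^2 - 75*d - 21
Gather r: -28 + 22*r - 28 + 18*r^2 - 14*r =18*r^2 + 8*r - 56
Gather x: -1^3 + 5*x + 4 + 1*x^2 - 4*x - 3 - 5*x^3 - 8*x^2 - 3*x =-5*x^3 - 7*x^2 - 2*x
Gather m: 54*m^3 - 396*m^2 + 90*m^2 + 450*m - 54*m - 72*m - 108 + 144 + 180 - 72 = 54*m^3 - 306*m^2 + 324*m + 144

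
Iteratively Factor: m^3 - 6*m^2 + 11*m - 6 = (m - 1)*(m^2 - 5*m + 6) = (m - 3)*(m - 1)*(m - 2)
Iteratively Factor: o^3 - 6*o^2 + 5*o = (o)*(o^2 - 6*o + 5) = o*(o - 1)*(o - 5)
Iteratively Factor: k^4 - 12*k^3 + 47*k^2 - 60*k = (k)*(k^3 - 12*k^2 + 47*k - 60) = k*(k - 5)*(k^2 - 7*k + 12) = k*(k - 5)*(k - 3)*(k - 4)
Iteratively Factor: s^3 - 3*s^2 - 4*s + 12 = (s - 2)*(s^2 - s - 6) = (s - 3)*(s - 2)*(s + 2)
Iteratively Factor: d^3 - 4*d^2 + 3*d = (d)*(d^2 - 4*d + 3) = d*(d - 3)*(d - 1)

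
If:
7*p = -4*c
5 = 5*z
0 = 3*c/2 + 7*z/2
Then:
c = -7/3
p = 4/3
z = 1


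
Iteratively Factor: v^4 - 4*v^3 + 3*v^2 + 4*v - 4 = (v - 2)*(v^3 - 2*v^2 - v + 2) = (v - 2)*(v - 1)*(v^2 - v - 2) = (v - 2)^2*(v - 1)*(v + 1)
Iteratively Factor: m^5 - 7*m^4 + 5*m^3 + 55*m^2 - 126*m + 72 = (m - 2)*(m^4 - 5*m^3 - 5*m^2 + 45*m - 36) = (m - 3)*(m - 2)*(m^3 - 2*m^2 - 11*m + 12) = (m - 3)*(m - 2)*(m - 1)*(m^2 - m - 12) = (m - 4)*(m - 3)*(m - 2)*(m - 1)*(m + 3)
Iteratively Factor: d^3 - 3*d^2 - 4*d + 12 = (d - 2)*(d^2 - d - 6) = (d - 2)*(d + 2)*(d - 3)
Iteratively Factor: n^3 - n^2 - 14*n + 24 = (n - 2)*(n^2 + n - 12) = (n - 2)*(n + 4)*(n - 3)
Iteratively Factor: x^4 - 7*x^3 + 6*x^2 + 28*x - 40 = (x - 2)*(x^3 - 5*x^2 - 4*x + 20) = (x - 2)^2*(x^2 - 3*x - 10) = (x - 2)^2*(x + 2)*(x - 5)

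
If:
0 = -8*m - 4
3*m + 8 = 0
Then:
No Solution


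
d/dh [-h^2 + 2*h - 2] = 2 - 2*h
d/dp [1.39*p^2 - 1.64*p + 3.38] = 2.78*p - 1.64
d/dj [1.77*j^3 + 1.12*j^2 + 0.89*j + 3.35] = 5.31*j^2 + 2.24*j + 0.89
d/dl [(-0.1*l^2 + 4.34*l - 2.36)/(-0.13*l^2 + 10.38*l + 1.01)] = (-0.4738*l^2 - 0.815599999999996*l + 28.8802)/(0.0169*l^4 - 2.6988*l^3 + 107.4818*l^2 + 20.9676*l + 1.0201)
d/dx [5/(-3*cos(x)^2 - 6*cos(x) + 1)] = -30*(cos(x) + 1)*sin(x)/(3*cos(x)^2 + 6*cos(x) - 1)^2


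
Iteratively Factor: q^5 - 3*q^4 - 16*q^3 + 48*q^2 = (q)*(q^4 - 3*q^3 - 16*q^2 + 48*q) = q*(q - 3)*(q^3 - 16*q) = q^2*(q - 3)*(q^2 - 16) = q^2*(q - 3)*(q + 4)*(q - 4)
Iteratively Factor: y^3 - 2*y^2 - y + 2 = (y - 2)*(y^2 - 1) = (y - 2)*(y + 1)*(y - 1)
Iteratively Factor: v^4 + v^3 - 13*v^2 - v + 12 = (v + 1)*(v^3 - 13*v + 12) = (v - 3)*(v + 1)*(v^2 + 3*v - 4) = (v - 3)*(v + 1)*(v + 4)*(v - 1)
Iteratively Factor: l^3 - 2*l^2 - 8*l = (l + 2)*(l^2 - 4*l) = (l - 4)*(l + 2)*(l)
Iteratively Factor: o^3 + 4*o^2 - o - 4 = (o + 4)*(o^2 - 1) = (o + 1)*(o + 4)*(o - 1)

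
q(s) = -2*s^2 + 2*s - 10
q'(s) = 2 - 4*s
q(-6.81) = -116.37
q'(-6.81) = 29.24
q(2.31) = -16.05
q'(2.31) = -7.24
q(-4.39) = -57.32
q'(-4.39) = 19.56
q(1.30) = -10.78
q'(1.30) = -3.20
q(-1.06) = -14.37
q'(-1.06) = 6.24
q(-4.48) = -59.10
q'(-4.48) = 19.92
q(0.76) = -9.64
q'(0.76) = -1.04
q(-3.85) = -47.34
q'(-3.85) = 17.40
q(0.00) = -10.00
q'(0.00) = 2.00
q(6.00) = -70.00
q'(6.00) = -22.00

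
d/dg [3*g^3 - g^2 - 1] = g*(9*g - 2)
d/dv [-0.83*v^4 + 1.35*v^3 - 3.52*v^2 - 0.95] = v*(-3.32*v^2 + 4.05*v - 7.04)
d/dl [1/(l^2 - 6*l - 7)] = 2*(3 - l)/(-l^2 + 6*l + 7)^2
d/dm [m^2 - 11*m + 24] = 2*m - 11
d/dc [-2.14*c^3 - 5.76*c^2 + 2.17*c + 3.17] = -6.42*c^2 - 11.52*c + 2.17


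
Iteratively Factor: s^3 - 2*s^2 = (s - 2)*(s^2) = s*(s - 2)*(s)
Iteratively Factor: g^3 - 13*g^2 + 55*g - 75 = (g - 5)*(g^2 - 8*g + 15) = (g - 5)*(g - 3)*(g - 5)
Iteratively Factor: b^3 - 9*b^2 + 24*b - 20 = (b - 5)*(b^2 - 4*b + 4) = (b - 5)*(b - 2)*(b - 2)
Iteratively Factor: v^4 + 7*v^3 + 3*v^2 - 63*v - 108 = (v + 3)*(v^3 + 4*v^2 - 9*v - 36) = (v + 3)^2*(v^2 + v - 12) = (v - 3)*(v + 3)^2*(v + 4)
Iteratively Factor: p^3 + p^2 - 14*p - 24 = (p + 2)*(p^2 - p - 12) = (p + 2)*(p + 3)*(p - 4)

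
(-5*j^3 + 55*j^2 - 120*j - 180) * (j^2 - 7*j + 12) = -5*j^5 + 90*j^4 - 565*j^3 + 1320*j^2 - 180*j - 2160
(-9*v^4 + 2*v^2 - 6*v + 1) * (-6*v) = 54*v^5 - 12*v^3 + 36*v^2 - 6*v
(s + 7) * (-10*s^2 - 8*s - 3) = -10*s^3 - 78*s^2 - 59*s - 21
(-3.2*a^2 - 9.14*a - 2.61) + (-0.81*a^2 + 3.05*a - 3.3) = -4.01*a^2 - 6.09*a - 5.91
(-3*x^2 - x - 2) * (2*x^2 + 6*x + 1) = -6*x^4 - 20*x^3 - 13*x^2 - 13*x - 2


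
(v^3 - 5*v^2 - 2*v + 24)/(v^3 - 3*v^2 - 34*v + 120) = (v^2 - v - 6)/(v^2 + v - 30)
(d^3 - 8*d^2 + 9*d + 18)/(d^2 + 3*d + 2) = (d^2 - 9*d + 18)/(d + 2)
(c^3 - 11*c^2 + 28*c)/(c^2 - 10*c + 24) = c*(c - 7)/(c - 6)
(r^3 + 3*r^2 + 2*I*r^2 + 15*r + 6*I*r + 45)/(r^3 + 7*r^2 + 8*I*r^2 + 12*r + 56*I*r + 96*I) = (r^2 + 2*I*r + 15)/(r^2 + r*(4 + 8*I) + 32*I)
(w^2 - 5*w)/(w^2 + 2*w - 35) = w/(w + 7)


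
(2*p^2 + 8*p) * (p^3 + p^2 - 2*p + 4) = 2*p^5 + 10*p^4 + 4*p^3 - 8*p^2 + 32*p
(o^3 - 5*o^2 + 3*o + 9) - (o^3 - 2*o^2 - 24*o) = -3*o^2 + 27*o + 9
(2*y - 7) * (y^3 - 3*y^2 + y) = 2*y^4 - 13*y^3 + 23*y^2 - 7*y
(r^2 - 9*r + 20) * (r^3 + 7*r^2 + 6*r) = r^5 - 2*r^4 - 37*r^3 + 86*r^2 + 120*r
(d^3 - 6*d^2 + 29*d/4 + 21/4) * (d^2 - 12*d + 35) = d^5 - 18*d^4 + 457*d^3/4 - 1167*d^2/4 + 763*d/4 + 735/4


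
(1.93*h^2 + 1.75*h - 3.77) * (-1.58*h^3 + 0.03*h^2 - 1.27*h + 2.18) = -3.0494*h^5 - 2.7071*h^4 + 3.558*h^3 + 1.8718*h^2 + 8.6029*h - 8.2186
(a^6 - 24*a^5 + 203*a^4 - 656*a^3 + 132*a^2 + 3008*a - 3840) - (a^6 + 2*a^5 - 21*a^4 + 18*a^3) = -26*a^5 + 224*a^4 - 674*a^3 + 132*a^2 + 3008*a - 3840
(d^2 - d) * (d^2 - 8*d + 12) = d^4 - 9*d^3 + 20*d^2 - 12*d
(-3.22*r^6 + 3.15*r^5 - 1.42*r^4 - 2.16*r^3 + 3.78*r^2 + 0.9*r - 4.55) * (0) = 0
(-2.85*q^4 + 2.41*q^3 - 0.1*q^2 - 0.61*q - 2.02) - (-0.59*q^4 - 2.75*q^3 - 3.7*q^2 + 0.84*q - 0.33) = -2.26*q^4 + 5.16*q^3 + 3.6*q^2 - 1.45*q - 1.69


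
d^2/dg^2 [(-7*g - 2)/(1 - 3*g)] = 78/(3*g - 1)^3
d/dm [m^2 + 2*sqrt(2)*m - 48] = 2*m + 2*sqrt(2)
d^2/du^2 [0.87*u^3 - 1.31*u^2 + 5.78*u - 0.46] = 5.22*u - 2.62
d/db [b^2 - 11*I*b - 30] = 2*b - 11*I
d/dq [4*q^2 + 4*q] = 8*q + 4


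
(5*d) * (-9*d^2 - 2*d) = -45*d^3 - 10*d^2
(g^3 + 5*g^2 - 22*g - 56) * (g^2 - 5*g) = g^5 - 47*g^3 + 54*g^2 + 280*g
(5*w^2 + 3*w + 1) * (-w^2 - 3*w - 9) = -5*w^4 - 18*w^3 - 55*w^2 - 30*w - 9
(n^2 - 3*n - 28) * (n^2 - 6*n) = n^4 - 9*n^3 - 10*n^2 + 168*n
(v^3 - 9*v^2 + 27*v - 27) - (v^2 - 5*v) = v^3 - 10*v^2 + 32*v - 27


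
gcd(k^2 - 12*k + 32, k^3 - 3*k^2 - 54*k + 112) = k - 8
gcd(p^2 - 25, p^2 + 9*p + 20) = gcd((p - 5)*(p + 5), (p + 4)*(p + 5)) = p + 5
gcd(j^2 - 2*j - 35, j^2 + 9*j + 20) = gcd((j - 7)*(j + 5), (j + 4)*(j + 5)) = j + 5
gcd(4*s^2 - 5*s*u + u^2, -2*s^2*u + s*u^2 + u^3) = s - u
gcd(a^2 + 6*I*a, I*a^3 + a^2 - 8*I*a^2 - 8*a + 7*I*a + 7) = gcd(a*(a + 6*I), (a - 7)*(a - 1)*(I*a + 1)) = 1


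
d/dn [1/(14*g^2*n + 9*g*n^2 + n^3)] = (-14*g^2 - 18*g*n - 3*n^2)/(n^2*(14*g^2 + 9*g*n + n^2)^2)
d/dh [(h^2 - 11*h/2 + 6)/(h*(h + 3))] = (17*h^2 - 24*h - 36)/(2*h^2*(h^2 + 6*h + 9))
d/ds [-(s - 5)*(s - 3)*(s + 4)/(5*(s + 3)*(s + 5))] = (-s^4 - 16*s^3 - 30*s^2 + 240*s + 735)/(5*(s^4 + 16*s^3 + 94*s^2 + 240*s + 225))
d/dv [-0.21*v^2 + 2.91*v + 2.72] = 2.91 - 0.42*v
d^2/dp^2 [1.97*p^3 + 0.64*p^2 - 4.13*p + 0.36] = 11.82*p + 1.28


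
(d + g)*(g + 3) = d*g + 3*d + g^2 + 3*g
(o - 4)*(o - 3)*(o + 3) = o^3 - 4*o^2 - 9*o + 36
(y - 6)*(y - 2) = y^2 - 8*y + 12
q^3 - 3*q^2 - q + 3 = (q - 3)*(q - 1)*(q + 1)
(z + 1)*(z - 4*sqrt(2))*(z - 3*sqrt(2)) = z^3 - 7*sqrt(2)*z^2 + z^2 - 7*sqrt(2)*z + 24*z + 24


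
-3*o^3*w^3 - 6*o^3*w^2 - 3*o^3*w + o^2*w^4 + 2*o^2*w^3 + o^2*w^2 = w*(-3*o + w)*(o*w + o)^2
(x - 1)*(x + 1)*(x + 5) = x^3 + 5*x^2 - x - 5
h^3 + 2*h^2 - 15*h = h*(h - 3)*(h + 5)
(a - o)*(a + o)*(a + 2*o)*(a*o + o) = a^4*o + 2*a^3*o^2 + a^3*o - a^2*o^3 + 2*a^2*o^2 - 2*a*o^4 - a*o^3 - 2*o^4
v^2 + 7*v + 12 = (v + 3)*(v + 4)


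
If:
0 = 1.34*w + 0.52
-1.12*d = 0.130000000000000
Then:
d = -0.12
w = -0.39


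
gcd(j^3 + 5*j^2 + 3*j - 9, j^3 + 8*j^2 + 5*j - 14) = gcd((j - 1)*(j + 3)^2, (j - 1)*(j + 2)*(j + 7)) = j - 1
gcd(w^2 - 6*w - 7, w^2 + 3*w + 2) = w + 1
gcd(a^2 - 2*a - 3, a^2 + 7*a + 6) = a + 1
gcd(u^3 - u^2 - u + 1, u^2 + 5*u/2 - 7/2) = u - 1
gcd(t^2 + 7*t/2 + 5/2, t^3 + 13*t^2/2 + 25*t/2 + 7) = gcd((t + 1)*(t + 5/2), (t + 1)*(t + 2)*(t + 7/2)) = t + 1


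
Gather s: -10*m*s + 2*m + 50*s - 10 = 2*m + s*(50 - 10*m) - 10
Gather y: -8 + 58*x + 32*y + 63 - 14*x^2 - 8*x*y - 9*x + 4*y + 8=-14*x^2 + 49*x + y*(36 - 8*x) + 63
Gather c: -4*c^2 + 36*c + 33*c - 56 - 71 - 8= -4*c^2 + 69*c - 135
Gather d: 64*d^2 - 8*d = 64*d^2 - 8*d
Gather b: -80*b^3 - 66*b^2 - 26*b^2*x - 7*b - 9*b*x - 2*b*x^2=-80*b^3 + b^2*(-26*x - 66) + b*(-2*x^2 - 9*x - 7)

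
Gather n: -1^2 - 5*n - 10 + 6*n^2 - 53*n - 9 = 6*n^2 - 58*n - 20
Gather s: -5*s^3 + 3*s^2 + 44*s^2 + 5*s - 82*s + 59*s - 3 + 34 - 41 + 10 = -5*s^3 + 47*s^2 - 18*s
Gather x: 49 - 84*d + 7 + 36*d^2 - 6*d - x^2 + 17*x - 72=36*d^2 - 90*d - x^2 + 17*x - 16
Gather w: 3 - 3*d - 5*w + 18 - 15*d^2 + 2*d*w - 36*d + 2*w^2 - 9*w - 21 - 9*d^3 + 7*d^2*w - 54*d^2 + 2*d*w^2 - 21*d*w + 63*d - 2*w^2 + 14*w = -9*d^3 - 69*d^2 + 2*d*w^2 + 24*d + w*(7*d^2 - 19*d)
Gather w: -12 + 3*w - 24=3*w - 36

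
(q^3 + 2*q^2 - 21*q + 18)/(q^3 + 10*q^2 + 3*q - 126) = (q - 1)/(q + 7)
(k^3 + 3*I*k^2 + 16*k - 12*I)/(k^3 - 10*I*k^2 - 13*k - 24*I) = (-k^3 - 3*I*k^2 - 16*k + 12*I)/(-k^3 + 10*I*k^2 + 13*k + 24*I)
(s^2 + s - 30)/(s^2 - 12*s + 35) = (s + 6)/(s - 7)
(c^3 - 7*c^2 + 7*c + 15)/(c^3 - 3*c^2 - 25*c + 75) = (c + 1)/(c + 5)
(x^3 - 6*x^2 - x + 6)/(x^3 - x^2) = 1 - 5/x - 6/x^2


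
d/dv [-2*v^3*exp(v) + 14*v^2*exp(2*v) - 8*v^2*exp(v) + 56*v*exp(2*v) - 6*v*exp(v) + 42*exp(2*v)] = 2*(-v^3 + 14*v^2*exp(v) - 7*v^2 + 70*v*exp(v) - 11*v + 70*exp(v) - 3)*exp(v)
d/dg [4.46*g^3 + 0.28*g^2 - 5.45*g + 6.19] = 13.38*g^2 + 0.56*g - 5.45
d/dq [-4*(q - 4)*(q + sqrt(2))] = -8*q - 4*sqrt(2) + 16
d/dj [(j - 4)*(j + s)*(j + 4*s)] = 3*j^2 + 10*j*s - 8*j + 4*s^2 - 20*s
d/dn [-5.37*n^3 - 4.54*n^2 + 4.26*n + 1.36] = -16.11*n^2 - 9.08*n + 4.26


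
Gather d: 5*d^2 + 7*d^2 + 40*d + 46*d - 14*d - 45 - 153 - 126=12*d^2 + 72*d - 324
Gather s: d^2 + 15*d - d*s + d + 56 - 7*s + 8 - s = d^2 + 16*d + s*(-d - 8) + 64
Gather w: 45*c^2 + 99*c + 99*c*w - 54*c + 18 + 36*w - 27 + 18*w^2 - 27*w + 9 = 45*c^2 + 45*c + 18*w^2 + w*(99*c + 9)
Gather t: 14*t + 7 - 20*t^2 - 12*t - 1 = -20*t^2 + 2*t + 6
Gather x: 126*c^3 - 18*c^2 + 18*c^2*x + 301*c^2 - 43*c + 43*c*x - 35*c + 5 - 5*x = 126*c^3 + 283*c^2 - 78*c + x*(18*c^2 + 43*c - 5) + 5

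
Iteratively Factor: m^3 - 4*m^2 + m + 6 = (m - 2)*(m^2 - 2*m - 3) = (m - 2)*(m + 1)*(m - 3)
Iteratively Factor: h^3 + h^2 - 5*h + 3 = (h + 3)*(h^2 - 2*h + 1) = (h - 1)*(h + 3)*(h - 1)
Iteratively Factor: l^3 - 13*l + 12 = (l - 3)*(l^2 + 3*l - 4) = (l - 3)*(l - 1)*(l + 4)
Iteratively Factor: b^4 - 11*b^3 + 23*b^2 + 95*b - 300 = (b - 4)*(b^3 - 7*b^2 - 5*b + 75) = (b - 4)*(b + 3)*(b^2 - 10*b + 25) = (b - 5)*(b - 4)*(b + 3)*(b - 5)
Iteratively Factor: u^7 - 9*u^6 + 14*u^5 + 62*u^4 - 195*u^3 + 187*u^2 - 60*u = (u - 1)*(u^6 - 8*u^5 + 6*u^4 + 68*u^3 - 127*u^2 + 60*u) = u*(u - 1)*(u^5 - 8*u^4 + 6*u^3 + 68*u^2 - 127*u + 60) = u*(u - 1)^2*(u^4 - 7*u^3 - u^2 + 67*u - 60) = u*(u - 4)*(u - 1)^2*(u^3 - 3*u^2 - 13*u + 15) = u*(u - 4)*(u - 1)^2*(u + 3)*(u^2 - 6*u + 5) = u*(u - 5)*(u - 4)*(u - 1)^2*(u + 3)*(u - 1)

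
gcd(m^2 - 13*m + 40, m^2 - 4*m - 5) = m - 5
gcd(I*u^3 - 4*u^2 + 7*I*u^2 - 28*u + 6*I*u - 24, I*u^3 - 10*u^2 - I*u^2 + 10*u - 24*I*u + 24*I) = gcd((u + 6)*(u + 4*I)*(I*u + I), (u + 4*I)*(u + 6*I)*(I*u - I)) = u + 4*I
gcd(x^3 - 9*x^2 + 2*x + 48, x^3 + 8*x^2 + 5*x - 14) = x + 2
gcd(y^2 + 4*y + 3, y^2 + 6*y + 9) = y + 3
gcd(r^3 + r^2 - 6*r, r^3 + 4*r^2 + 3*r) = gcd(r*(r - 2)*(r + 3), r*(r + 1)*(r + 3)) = r^2 + 3*r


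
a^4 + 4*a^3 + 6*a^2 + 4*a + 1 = (a + 1)^4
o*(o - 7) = o^2 - 7*o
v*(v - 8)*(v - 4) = v^3 - 12*v^2 + 32*v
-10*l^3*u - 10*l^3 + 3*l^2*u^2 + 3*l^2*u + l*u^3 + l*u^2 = (-2*l + u)*(5*l + u)*(l*u + l)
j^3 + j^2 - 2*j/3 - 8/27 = (j - 2/3)*(j + 1/3)*(j + 4/3)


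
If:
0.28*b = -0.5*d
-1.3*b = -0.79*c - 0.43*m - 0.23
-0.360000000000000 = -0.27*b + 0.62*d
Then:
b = 0.58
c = 0.668687498461816 - 0.544303797468354*m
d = -0.33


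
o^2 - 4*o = o*(o - 4)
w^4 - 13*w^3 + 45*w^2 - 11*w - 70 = (w - 7)*(w - 5)*(w - 2)*(w + 1)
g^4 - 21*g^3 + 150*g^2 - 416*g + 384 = (g - 8)^2*(g - 3)*(g - 2)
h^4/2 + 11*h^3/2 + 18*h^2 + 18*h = h*(h/2 + 1)*(h + 3)*(h + 6)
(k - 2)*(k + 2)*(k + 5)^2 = k^4 + 10*k^3 + 21*k^2 - 40*k - 100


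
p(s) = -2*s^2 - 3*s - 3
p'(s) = -4*s - 3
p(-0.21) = -2.46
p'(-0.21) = -2.16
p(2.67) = -25.27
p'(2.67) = -13.68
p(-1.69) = -3.64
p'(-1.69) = 3.76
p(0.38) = -4.43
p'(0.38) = -4.52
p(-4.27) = -26.66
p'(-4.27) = 14.08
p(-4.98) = -37.66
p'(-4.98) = 16.92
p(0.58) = -5.41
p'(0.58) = -5.32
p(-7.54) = -94.08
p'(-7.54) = 27.16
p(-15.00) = -408.00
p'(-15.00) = 57.00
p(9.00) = -192.00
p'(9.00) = -39.00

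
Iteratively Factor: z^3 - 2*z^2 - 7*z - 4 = (z + 1)*(z^2 - 3*z - 4) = (z + 1)^2*(z - 4)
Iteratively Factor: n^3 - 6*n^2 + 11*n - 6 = (n - 1)*(n^2 - 5*n + 6) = (n - 3)*(n - 1)*(n - 2)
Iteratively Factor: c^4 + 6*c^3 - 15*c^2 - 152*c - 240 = (c - 5)*(c^3 + 11*c^2 + 40*c + 48) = (c - 5)*(c + 4)*(c^2 + 7*c + 12) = (c - 5)*(c + 4)^2*(c + 3)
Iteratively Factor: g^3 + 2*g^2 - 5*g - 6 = (g + 1)*(g^2 + g - 6) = (g + 1)*(g + 3)*(g - 2)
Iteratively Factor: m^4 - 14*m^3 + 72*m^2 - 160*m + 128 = (m - 4)*(m^3 - 10*m^2 + 32*m - 32) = (m - 4)^2*(m^2 - 6*m + 8) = (m - 4)^3*(m - 2)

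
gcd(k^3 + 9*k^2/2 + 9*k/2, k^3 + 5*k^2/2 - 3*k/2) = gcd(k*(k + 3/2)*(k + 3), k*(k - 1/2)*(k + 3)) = k^2 + 3*k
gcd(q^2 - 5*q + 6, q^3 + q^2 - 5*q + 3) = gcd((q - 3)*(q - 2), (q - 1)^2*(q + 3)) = 1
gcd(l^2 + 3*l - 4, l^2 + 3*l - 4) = l^2 + 3*l - 4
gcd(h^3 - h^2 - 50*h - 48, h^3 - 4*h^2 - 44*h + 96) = h^2 - 2*h - 48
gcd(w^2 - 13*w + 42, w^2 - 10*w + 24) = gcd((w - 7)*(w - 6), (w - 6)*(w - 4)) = w - 6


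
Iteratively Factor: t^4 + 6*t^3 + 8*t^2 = (t)*(t^3 + 6*t^2 + 8*t) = t*(t + 2)*(t^2 + 4*t) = t*(t + 2)*(t + 4)*(t)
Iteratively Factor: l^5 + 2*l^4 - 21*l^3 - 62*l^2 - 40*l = (l + 4)*(l^4 - 2*l^3 - 13*l^2 - 10*l) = (l - 5)*(l + 4)*(l^3 + 3*l^2 + 2*l) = (l - 5)*(l + 1)*(l + 4)*(l^2 + 2*l) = l*(l - 5)*(l + 1)*(l + 4)*(l + 2)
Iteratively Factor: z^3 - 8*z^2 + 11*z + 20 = (z - 4)*(z^2 - 4*z - 5) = (z - 4)*(z + 1)*(z - 5)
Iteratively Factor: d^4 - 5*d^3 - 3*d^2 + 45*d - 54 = (d - 3)*(d^3 - 2*d^2 - 9*d + 18) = (d - 3)^2*(d^2 + d - 6) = (d - 3)^2*(d - 2)*(d + 3)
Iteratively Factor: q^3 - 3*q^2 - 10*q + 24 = (q + 3)*(q^2 - 6*q + 8) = (q - 2)*(q + 3)*(q - 4)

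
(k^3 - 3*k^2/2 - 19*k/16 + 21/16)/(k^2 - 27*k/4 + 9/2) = (4*k^2 - 3*k - 7)/(4*(k - 6))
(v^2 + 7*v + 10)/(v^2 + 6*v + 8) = (v + 5)/(v + 4)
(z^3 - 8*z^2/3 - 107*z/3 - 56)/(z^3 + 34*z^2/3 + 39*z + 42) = (z - 8)/(z + 6)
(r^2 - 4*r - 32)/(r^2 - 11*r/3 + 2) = 3*(r^2 - 4*r - 32)/(3*r^2 - 11*r + 6)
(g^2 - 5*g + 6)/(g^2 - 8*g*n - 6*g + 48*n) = (g^2 - 5*g + 6)/(g^2 - 8*g*n - 6*g + 48*n)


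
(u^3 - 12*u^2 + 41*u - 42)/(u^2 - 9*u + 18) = (u^2 - 9*u + 14)/(u - 6)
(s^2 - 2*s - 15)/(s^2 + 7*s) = (s^2 - 2*s - 15)/(s*(s + 7))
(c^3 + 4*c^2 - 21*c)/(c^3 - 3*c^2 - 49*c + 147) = c/(c - 7)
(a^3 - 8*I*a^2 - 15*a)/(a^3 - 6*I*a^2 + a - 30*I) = a/(a + 2*I)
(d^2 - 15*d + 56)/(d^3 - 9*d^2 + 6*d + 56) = (d - 8)/(d^2 - 2*d - 8)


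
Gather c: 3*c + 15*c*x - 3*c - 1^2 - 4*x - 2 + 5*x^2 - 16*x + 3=15*c*x + 5*x^2 - 20*x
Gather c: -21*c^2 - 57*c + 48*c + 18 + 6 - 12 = -21*c^2 - 9*c + 12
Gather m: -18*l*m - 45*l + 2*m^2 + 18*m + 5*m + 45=-45*l + 2*m^2 + m*(23 - 18*l) + 45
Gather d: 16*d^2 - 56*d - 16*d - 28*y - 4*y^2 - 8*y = 16*d^2 - 72*d - 4*y^2 - 36*y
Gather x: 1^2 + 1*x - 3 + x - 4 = 2*x - 6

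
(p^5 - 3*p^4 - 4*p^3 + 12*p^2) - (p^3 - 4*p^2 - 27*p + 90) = p^5 - 3*p^4 - 5*p^3 + 16*p^2 + 27*p - 90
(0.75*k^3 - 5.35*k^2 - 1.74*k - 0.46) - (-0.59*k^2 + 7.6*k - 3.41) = 0.75*k^3 - 4.76*k^2 - 9.34*k + 2.95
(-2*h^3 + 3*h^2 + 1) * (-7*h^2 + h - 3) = 14*h^5 - 23*h^4 + 9*h^3 - 16*h^2 + h - 3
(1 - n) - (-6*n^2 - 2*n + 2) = 6*n^2 + n - 1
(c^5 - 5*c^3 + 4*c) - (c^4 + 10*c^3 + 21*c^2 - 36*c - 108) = c^5 - c^4 - 15*c^3 - 21*c^2 + 40*c + 108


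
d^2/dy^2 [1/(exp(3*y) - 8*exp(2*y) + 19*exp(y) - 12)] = ((-9*exp(2*y) + 32*exp(y) - 19)*(exp(3*y) - 8*exp(2*y) + 19*exp(y) - 12) + 2*(3*exp(2*y) - 16*exp(y) + 19)^2*exp(y))*exp(y)/(exp(3*y) - 8*exp(2*y) + 19*exp(y) - 12)^3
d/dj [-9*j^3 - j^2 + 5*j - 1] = -27*j^2 - 2*j + 5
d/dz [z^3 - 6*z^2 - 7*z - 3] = 3*z^2 - 12*z - 7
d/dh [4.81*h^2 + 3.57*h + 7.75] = 9.62*h + 3.57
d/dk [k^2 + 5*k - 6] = 2*k + 5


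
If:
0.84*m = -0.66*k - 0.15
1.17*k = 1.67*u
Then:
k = 1.42735042735043*u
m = -1.12148962148962*u - 0.178571428571429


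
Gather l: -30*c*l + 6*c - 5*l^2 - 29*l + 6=6*c - 5*l^2 + l*(-30*c - 29) + 6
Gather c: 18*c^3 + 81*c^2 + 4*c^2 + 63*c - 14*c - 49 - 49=18*c^3 + 85*c^2 + 49*c - 98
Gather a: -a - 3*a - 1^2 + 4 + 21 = 24 - 4*a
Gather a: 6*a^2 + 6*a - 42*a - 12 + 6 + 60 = 6*a^2 - 36*a + 54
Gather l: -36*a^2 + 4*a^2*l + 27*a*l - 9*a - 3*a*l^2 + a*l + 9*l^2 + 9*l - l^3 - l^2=-36*a^2 - 9*a - l^3 + l^2*(8 - 3*a) + l*(4*a^2 + 28*a + 9)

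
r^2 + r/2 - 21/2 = (r - 3)*(r + 7/2)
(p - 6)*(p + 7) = p^2 + p - 42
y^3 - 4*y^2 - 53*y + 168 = (y - 8)*(y - 3)*(y + 7)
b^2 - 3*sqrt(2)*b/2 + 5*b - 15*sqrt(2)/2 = (b + 5)*(b - 3*sqrt(2)/2)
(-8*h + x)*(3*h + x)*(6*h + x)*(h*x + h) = -144*h^4*x - 144*h^4 - 54*h^3*x^2 - 54*h^3*x + h^2*x^3 + h^2*x^2 + h*x^4 + h*x^3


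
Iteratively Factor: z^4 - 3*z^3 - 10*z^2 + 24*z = (z)*(z^3 - 3*z^2 - 10*z + 24) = z*(z - 2)*(z^2 - z - 12) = z*(z - 4)*(z - 2)*(z + 3)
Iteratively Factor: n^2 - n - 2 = (n - 2)*(n + 1)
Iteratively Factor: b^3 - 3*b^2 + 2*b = (b - 2)*(b^2 - b) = (b - 2)*(b - 1)*(b)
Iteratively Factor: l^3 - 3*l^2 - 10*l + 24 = (l - 2)*(l^2 - l - 12) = (l - 4)*(l - 2)*(l + 3)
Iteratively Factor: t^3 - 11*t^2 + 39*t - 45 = (t - 3)*(t^2 - 8*t + 15) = (t - 3)^2*(t - 5)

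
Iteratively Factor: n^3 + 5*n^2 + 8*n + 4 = (n + 2)*(n^2 + 3*n + 2) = (n + 2)^2*(n + 1)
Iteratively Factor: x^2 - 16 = (x + 4)*(x - 4)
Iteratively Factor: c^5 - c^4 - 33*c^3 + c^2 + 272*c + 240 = (c - 4)*(c^4 + 3*c^3 - 21*c^2 - 83*c - 60) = (c - 5)*(c - 4)*(c^3 + 8*c^2 + 19*c + 12) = (c - 5)*(c - 4)*(c + 4)*(c^2 + 4*c + 3) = (c - 5)*(c - 4)*(c + 3)*(c + 4)*(c + 1)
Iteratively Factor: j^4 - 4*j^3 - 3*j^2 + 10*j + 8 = (j + 1)*(j^3 - 5*j^2 + 2*j + 8) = (j - 2)*(j + 1)*(j^2 - 3*j - 4) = (j - 2)*(j + 1)^2*(j - 4)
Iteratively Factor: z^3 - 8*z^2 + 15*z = (z - 5)*(z^2 - 3*z) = z*(z - 5)*(z - 3)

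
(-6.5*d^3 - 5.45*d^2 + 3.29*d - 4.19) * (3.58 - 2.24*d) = 14.56*d^4 - 11.062*d^3 - 26.8806*d^2 + 21.1638*d - 15.0002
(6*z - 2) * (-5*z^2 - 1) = -30*z^3 + 10*z^2 - 6*z + 2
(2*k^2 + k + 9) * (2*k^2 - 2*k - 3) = 4*k^4 - 2*k^3 + 10*k^2 - 21*k - 27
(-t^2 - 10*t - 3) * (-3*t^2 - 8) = 3*t^4 + 30*t^3 + 17*t^2 + 80*t + 24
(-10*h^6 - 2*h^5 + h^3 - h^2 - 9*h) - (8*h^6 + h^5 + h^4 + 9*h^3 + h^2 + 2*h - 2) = -18*h^6 - 3*h^5 - h^4 - 8*h^3 - 2*h^2 - 11*h + 2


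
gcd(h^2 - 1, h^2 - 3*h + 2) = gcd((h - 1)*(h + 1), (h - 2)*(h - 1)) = h - 1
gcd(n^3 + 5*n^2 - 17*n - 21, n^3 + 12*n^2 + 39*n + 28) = n^2 + 8*n + 7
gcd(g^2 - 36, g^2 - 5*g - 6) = g - 6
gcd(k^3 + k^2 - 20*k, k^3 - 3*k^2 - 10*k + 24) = k - 4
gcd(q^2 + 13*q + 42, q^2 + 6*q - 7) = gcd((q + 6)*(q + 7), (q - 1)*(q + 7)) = q + 7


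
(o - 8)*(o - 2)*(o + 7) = o^3 - 3*o^2 - 54*o + 112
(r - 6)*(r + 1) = r^2 - 5*r - 6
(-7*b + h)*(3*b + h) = -21*b^2 - 4*b*h + h^2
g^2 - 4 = (g - 2)*(g + 2)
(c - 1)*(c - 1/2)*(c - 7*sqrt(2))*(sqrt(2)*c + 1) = sqrt(2)*c^4 - 13*c^3 - 3*sqrt(2)*c^3/2 - 13*sqrt(2)*c^2/2 + 39*c^2/2 - 13*c/2 + 21*sqrt(2)*c/2 - 7*sqrt(2)/2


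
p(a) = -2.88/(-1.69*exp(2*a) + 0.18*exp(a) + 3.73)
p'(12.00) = 0.00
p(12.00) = 0.00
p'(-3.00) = 0.00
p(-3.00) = -0.77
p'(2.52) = -0.02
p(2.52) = 0.01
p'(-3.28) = 0.00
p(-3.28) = -0.77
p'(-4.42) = 0.00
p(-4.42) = -0.77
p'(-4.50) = 0.00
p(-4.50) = -0.77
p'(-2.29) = -0.00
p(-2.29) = -0.77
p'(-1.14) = -0.06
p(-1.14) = -0.80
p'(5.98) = -0.00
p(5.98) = 0.00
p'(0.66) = -7.01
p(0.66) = 1.28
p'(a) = -2.88*(3.38*exp(2*a) - 0.18*exp(a))/(-1.69*exp(2*a) + 0.18*exp(a) + 3.73)^2 = (0.5184 - 9.7344*exp(a))*exp(a)/(-1.69*exp(2*a) + 0.18*exp(a) + 3.73)^2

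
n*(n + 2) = n^2 + 2*n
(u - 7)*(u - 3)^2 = u^3 - 13*u^2 + 51*u - 63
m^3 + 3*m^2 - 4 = (m - 1)*(m + 2)^2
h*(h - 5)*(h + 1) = h^3 - 4*h^2 - 5*h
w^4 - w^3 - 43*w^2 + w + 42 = (w - 7)*(w - 1)*(w + 1)*(w + 6)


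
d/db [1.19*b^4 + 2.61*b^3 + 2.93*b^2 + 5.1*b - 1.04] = 4.76*b^3 + 7.83*b^2 + 5.86*b + 5.1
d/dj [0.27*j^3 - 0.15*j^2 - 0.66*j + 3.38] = 0.81*j^2 - 0.3*j - 0.66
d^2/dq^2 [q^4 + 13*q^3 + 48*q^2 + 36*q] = 12*q^2 + 78*q + 96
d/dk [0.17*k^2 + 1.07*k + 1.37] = 0.34*k + 1.07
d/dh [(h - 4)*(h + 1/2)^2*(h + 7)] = 4*h^3 + 12*h^2 - 99*h/2 - 109/4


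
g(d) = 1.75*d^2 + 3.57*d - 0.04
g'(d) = 3.5*d + 3.57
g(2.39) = 18.49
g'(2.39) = 11.94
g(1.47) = 8.99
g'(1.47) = 8.72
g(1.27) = 7.32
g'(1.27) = 8.02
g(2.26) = 16.97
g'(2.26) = 11.48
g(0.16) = 0.58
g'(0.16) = 4.13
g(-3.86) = 12.25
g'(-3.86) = -9.94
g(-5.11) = 27.41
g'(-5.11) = -14.32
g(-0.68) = -1.66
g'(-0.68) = 1.19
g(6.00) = 84.38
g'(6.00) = 24.57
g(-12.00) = 209.12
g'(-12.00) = -38.43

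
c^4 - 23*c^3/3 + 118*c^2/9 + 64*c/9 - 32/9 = (c - 4)^2*(c - 1/3)*(c + 2/3)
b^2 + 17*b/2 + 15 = (b + 5/2)*(b + 6)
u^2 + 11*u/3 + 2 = (u + 2/3)*(u + 3)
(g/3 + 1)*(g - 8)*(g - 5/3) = g^3/3 - 20*g^2/9 - 47*g/9 + 40/3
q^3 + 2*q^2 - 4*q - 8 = (q - 2)*(q + 2)^2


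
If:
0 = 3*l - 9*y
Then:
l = 3*y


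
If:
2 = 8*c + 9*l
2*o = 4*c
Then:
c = o/2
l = 2/9 - 4*o/9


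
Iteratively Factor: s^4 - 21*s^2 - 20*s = (s - 5)*(s^3 + 5*s^2 + 4*s) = s*(s - 5)*(s^2 + 5*s + 4) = s*(s - 5)*(s + 4)*(s + 1)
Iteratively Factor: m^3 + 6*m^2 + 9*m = (m)*(m^2 + 6*m + 9) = m*(m + 3)*(m + 3)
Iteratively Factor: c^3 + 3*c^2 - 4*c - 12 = (c - 2)*(c^2 + 5*c + 6) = (c - 2)*(c + 2)*(c + 3)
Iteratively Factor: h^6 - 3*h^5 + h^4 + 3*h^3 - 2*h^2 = (h + 1)*(h^5 - 4*h^4 + 5*h^3 - 2*h^2) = h*(h + 1)*(h^4 - 4*h^3 + 5*h^2 - 2*h) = h*(h - 2)*(h + 1)*(h^3 - 2*h^2 + h) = h*(h - 2)*(h - 1)*(h + 1)*(h^2 - h) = h*(h - 2)*(h - 1)^2*(h + 1)*(h)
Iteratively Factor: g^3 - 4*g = (g - 2)*(g^2 + 2*g) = (g - 2)*(g + 2)*(g)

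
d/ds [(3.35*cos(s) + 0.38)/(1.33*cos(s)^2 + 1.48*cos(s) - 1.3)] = (4.4555*cos(s)^2 + 1.0108*cos(s) + 4.9174)*sin(s)/(1.7689*cos(s)^4 + 3.9368*cos(s)^3 - 1.2676*cos(s)^2 - 3.848*cos(s) + 1.69)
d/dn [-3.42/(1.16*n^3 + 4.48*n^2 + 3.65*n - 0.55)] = (11.9016*n^2 + 30.6432*n + 12.483)/(1.16*n^3 + 4.48*n^2 + 3.65*n - 0.55)^2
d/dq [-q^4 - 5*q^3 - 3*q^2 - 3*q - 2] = -4*q^3 - 15*q^2 - 6*q - 3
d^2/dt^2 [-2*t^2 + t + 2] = -4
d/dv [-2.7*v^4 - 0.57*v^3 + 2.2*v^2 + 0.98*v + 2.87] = -10.8*v^3 - 1.71*v^2 + 4.4*v + 0.98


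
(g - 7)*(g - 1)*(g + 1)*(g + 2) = g^4 - 5*g^3 - 15*g^2 + 5*g + 14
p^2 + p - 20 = (p - 4)*(p + 5)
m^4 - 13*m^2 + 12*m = m*(m - 3)*(m - 1)*(m + 4)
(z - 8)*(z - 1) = z^2 - 9*z + 8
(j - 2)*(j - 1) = j^2 - 3*j + 2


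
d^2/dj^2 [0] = 0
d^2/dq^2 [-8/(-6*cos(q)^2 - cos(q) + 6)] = 8*(-144*sin(q)^4 + 217*sin(q)^2 + 33*cos(q)/2 - 9*cos(3*q)/2 + 1)/(-6*sin(q)^2 + cos(q))^3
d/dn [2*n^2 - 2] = 4*n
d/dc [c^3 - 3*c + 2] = 3*c^2 - 3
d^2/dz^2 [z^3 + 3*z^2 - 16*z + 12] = 6*z + 6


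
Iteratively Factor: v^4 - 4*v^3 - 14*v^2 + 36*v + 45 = (v - 3)*(v^3 - v^2 - 17*v - 15) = (v - 3)*(v + 1)*(v^2 - 2*v - 15) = (v - 5)*(v - 3)*(v + 1)*(v + 3)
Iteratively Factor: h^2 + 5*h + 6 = (h + 2)*(h + 3)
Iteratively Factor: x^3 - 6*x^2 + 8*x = (x - 4)*(x^2 - 2*x) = x*(x - 4)*(x - 2)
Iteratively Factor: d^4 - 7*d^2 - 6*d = (d + 1)*(d^3 - d^2 - 6*d) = (d - 3)*(d + 1)*(d^2 + 2*d) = (d - 3)*(d + 1)*(d + 2)*(d)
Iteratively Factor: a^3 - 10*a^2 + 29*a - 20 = (a - 1)*(a^2 - 9*a + 20) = (a - 4)*(a - 1)*(a - 5)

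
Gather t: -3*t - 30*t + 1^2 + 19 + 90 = 110 - 33*t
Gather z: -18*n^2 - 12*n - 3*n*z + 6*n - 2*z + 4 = -18*n^2 - 6*n + z*(-3*n - 2) + 4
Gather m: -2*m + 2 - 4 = -2*m - 2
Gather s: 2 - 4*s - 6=-4*s - 4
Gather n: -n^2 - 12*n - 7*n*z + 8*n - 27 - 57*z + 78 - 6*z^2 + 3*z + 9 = -n^2 + n*(-7*z - 4) - 6*z^2 - 54*z + 60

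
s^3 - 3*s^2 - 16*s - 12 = (s - 6)*(s + 1)*(s + 2)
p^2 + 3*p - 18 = (p - 3)*(p + 6)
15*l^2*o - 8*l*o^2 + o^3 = o*(-5*l + o)*(-3*l + o)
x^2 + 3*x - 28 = (x - 4)*(x + 7)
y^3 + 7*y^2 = y^2*(y + 7)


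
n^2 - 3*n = n*(n - 3)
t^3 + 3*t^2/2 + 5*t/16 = t*(t + 1/4)*(t + 5/4)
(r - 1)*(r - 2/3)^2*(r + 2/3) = r^4 - 5*r^3/3 + 2*r^2/9 + 20*r/27 - 8/27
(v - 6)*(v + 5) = v^2 - v - 30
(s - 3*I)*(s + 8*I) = s^2 + 5*I*s + 24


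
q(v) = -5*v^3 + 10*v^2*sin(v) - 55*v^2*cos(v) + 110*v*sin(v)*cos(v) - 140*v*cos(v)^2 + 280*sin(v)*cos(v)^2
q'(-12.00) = 2190.94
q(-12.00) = 3434.95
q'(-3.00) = -1428.88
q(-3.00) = 939.15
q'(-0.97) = -70.86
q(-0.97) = -13.11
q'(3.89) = -9.33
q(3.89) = 31.20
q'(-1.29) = -5.25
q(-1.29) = 0.37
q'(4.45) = -1322.01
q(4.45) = -286.83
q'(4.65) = -1971.16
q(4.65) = -616.17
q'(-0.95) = -72.62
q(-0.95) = -14.54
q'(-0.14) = 114.60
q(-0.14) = -18.05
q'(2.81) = -79.36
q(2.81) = -39.97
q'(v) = 55*v^2*sin(v) + 10*v^2*cos(v) - 15*v^2 - 110*v*sin(v)^2 + 280*v*sin(v)*cos(v) + 20*v*sin(v) + 110*v*cos(v)^2 - 110*v*cos(v) - 560*sin(v)^2*cos(v) + 110*sin(v)*cos(v) + 280*cos(v)^3 - 140*cos(v)^2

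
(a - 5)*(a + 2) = a^2 - 3*a - 10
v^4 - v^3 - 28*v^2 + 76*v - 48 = (v - 4)*(v - 2)*(v - 1)*(v + 6)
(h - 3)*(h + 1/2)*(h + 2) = h^3 - h^2/2 - 13*h/2 - 3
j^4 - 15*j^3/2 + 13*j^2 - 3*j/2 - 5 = (j - 5)*(j - 2)*(j - 1)*(j + 1/2)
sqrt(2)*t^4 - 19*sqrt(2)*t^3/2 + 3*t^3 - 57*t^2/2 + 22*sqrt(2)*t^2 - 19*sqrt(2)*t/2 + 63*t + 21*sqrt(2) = (t - 6)*(t - 7/2)*(t + sqrt(2))*(sqrt(2)*t + 1)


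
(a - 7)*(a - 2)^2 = a^3 - 11*a^2 + 32*a - 28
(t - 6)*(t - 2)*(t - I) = t^3 - 8*t^2 - I*t^2 + 12*t + 8*I*t - 12*I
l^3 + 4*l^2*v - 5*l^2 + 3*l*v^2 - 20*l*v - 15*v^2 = (l - 5)*(l + v)*(l + 3*v)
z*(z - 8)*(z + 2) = z^3 - 6*z^2 - 16*z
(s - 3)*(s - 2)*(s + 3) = s^3 - 2*s^2 - 9*s + 18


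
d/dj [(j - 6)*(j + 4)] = 2*j - 2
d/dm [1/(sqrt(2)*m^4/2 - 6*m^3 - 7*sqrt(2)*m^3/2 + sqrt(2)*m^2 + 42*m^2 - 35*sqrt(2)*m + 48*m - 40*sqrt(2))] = 2*(-4*sqrt(2)*m^3 + 21*sqrt(2)*m^2 + 36*m^2 - 168*m - 4*sqrt(2)*m - 96 + 70*sqrt(2))/(sqrt(2)*m^4 - 12*m^3 - 7*sqrt(2)*m^3 + 2*sqrt(2)*m^2 + 84*m^2 - 70*sqrt(2)*m + 96*m - 80*sqrt(2))^2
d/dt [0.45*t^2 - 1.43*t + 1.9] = 0.9*t - 1.43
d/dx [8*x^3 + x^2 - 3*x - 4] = 24*x^2 + 2*x - 3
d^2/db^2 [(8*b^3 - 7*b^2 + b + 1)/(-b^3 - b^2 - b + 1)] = 2*(15*b^6 + 21*b^5 - 78*b^4 + 18*b^3 + 33*b^2 - 33*b + 4)/(b^9 + 3*b^8 + 6*b^7 + 4*b^6 - 6*b^4 - 2*b^3 + 3*b - 1)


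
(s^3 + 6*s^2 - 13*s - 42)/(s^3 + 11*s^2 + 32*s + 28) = (s - 3)/(s + 2)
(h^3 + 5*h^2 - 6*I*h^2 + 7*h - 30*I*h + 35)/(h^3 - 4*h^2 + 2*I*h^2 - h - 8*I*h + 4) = (h^2 + h*(5 - 7*I) - 35*I)/(h^2 + h*(-4 + I) - 4*I)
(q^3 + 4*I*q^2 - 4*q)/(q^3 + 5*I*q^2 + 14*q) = (q^2 + 4*I*q - 4)/(q^2 + 5*I*q + 14)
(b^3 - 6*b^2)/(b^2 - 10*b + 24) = b^2/(b - 4)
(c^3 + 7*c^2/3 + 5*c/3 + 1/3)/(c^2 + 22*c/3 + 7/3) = (c^2 + 2*c + 1)/(c + 7)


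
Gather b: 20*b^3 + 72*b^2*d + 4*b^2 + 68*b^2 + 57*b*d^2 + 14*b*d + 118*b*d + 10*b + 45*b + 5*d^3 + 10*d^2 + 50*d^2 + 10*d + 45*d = 20*b^3 + b^2*(72*d + 72) + b*(57*d^2 + 132*d + 55) + 5*d^3 + 60*d^2 + 55*d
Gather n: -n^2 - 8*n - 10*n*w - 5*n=-n^2 + n*(-10*w - 13)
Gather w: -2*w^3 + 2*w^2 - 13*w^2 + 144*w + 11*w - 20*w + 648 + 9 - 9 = -2*w^3 - 11*w^2 + 135*w + 648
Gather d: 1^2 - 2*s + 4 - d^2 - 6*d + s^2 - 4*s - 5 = -d^2 - 6*d + s^2 - 6*s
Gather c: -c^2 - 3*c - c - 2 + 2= -c^2 - 4*c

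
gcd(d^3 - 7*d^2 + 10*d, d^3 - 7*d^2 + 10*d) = d^3 - 7*d^2 + 10*d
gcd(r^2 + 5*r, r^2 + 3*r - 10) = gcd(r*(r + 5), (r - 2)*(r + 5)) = r + 5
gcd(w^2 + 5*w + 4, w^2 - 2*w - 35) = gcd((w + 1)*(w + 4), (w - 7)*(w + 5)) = 1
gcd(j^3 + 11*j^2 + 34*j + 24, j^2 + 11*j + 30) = j + 6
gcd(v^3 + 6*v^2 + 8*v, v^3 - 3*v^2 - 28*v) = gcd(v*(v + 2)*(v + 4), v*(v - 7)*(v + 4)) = v^2 + 4*v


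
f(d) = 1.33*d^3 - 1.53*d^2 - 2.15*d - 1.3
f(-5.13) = -210.09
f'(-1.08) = 5.81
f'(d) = 3.99*d^2 - 3.06*d - 2.15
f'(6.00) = 123.13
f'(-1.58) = 12.65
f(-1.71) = -8.75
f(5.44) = 155.84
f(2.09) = -0.33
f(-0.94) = -1.74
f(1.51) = -3.46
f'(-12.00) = 609.13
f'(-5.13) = 118.55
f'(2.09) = 8.88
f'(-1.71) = 14.75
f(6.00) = 218.00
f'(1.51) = 2.33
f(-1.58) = -6.97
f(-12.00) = -2494.06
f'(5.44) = 99.28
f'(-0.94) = 4.25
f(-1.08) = -2.44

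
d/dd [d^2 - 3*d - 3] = 2*d - 3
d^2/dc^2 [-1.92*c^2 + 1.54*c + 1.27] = -3.84000000000000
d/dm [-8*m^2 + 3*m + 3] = 3 - 16*m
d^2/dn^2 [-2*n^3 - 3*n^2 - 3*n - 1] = -12*n - 6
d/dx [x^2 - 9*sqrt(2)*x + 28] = 2*x - 9*sqrt(2)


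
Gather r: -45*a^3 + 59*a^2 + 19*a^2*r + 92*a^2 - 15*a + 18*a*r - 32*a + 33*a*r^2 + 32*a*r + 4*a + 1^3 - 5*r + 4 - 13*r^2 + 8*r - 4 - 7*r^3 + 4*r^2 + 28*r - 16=-45*a^3 + 151*a^2 - 43*a - 7*r^3 + r^2*(33*a - 9) + r*(19*a^2 + 50*a + 31) - 15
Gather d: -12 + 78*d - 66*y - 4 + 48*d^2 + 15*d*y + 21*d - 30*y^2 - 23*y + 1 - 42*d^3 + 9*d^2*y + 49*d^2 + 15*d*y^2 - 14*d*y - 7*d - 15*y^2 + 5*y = -42*d^3 + d^2*(9*y + 97) + d*(15*y^2 + y + 92) - 45*y^2 - 84*y - 15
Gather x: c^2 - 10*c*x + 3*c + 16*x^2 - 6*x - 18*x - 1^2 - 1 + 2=c^2 + 3*c + 16*x^2 + x*(-10*c - 24)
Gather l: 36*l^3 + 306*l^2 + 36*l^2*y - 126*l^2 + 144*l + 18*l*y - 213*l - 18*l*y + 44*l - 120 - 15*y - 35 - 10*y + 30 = 36*l^3 + l^2*(36*y + 180) - 25*l - 25*y - 125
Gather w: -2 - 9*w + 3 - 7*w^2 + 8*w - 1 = -7*w^2 - w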